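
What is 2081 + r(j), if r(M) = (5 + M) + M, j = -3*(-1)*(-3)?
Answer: 2068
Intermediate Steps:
j = -9 (j = 3*(-3) = -9)
r(M) = 5 + 2*M
2081 + r(j) = 2081 + (5 + 2*(-9)) = 2081 + (5 - 18) = 2081 - 13 = 2068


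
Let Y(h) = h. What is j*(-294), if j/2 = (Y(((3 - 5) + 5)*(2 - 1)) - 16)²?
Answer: -99372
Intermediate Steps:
j = 338 (j = 2*(((3 - 5) + 5)*(2 - 1) - 16)² = 2*((-2 + 5)*1 - 16)² = 2*(3*1 - 16)² = 2*(3 - 16)² = 2*(-13)² = 2*169 = 338)
j*(-294) = 338*(-294) = -99372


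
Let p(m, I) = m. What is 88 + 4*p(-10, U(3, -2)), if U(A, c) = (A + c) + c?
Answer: 48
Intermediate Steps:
U(A, c) = A + 2*c
88 + 4*p(-10, U(3, -2)) = 88 + 4*(-10) = 88 - 40 = 48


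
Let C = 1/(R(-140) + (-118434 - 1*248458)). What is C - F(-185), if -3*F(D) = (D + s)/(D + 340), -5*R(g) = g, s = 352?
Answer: 20421941/56863920 ≈ 0.35914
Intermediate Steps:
R(g) = -g/5
F(D) = -(352 + D)/(3*(340 + D)) (F(D) = -(D + 352)/(3*(D + 340)) = -(352 + D)/(3*(340 + D)))
C = -1/366864 (C = 1/(-1/5*(-140) + (-118434 - 1*248458)) = 1/(28 + (-118434 - 248458)) = 1/(28 - 366892) = 1/(-366864) = -1/366864 ≈ -2.7258e-6)
C - F(-185) = -1/366864 - (-352 - 1*(-185))/(3*(340 - 185)) = -1/366864 - (-352 + 185)/(3*155) = -1/366864 - (-167)/(3*155) = -1/366864 - 1*(-167/465) = -1/366864 + 167/465 = 20421941/56863920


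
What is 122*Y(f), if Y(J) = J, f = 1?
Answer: 122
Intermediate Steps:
122*Y(f) = 122*1 = 122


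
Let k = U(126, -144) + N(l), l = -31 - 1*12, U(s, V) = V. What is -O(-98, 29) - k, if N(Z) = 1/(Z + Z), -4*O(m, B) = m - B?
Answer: 19309/172 ≈ 112.26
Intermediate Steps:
O(m, B) = -m/4 + B/4 (O(m, B) = -(m - B)/4 = -m/4 + B/4)
l = -43 (l = -31 - 12 = -43)
N(Z) = 1/(2*Z)
k = -12385/86 (k = -144 + (1/2)/(-43) = -144 + (1/2)*(-1/43) = -144 - 1/86 = -12385/86 ≈ -144.01)
-O(-98, 29) - k = -(-1/4*(-98) + (1/4)*29) - 1*(-12385/86) = -(49/2 + 29/4) + 12385/86 = -1*127/4 + 12385/86 = -127/4 + 12385/86 = 19309/172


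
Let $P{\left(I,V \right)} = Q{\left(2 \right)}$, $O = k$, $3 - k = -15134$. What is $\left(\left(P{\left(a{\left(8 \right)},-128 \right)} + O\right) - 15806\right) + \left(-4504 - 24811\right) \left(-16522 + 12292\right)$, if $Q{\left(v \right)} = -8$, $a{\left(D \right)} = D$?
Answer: $124001773$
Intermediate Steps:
$k = 15137$ ($k = 3 - -15134 = 3 + 15134 = 15137$)
$O = 15137$
$P{\left(I,V \right)} = -8$
$\left(\left(P{\left(a{\left(8 \right)},-128 \right)} + O\right) - 15806\right) + \left(-4504 - 24811\right) \left(-16522 + 12292\right) = \left(\left(-8 + 15137\right) - 15806\right) + \left(-4504 - 24811\right) \left(-16522 + 12292\right) = \left(15129 - 15806\right) - -124002450 = -677 + 124002450 = 124001773$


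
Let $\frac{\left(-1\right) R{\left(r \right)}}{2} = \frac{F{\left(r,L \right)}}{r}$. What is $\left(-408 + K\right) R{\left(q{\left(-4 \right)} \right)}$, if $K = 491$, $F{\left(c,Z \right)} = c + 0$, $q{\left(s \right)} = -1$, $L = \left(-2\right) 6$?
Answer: $-166$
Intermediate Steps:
$L = -12$
$F{\left(c,Z \right)} = c$
$R{\left(r \right)} = -2$ ($R{\left(r \right)} = - 2 \frac{r}{r} = \left(-2\right) 1 = -2$)
$\left(-408 + K\right) R{\left(q{\left(-4 \right)} \right)} = \left(-408 + 491\right) \left(-2\right) = 83 \left(-2\right) = -166$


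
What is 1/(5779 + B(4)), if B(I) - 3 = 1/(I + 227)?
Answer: 231/1335643 ≈ 0.00017295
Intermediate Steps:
B(I) = 3 + 1/(227 + I) (B(I) = 3 + 1/(I + 227) = 3 + 1/(227 + I))
1/(5779 + B(4)) = 1/(5779 + (682 + 3*4)/(227 + 4)) = 1/(5779 + (682 + 12)/231) = 1/(5779 + (1/231)*694) = 1/(5779 + 694/231) = 1/(1335643/231) = 231/1335643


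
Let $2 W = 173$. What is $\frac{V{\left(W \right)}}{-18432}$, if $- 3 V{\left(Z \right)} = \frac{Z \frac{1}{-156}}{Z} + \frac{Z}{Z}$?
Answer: $\frac{155}{8626176} \approx 1.7969 \cdot 10^{-5}$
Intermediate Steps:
$W = \frac{173}{2}$ ($W = \frac{1}{2} \cdot 173 = \frac{173}{2} \approx 86.5$)
$V{\left(Z \right)} = - \frac{155}{468}$ ($V{\left(Z \right)} = - \frac{\frac{Z \frac{1}{-156}}{Z} + \frac{Z}{Z}}{3} = - \frac{\frac{Z \left(- \frac{1}{156}\right)}{Z} + 1}{3} = - \frac{\frac{\left(- \frac{1}{156}\right) Z}{Z} + 1}{3} = - \frac{- \frac{1}{156} + 1}{3} = \left(- \frac{1}{3}\right) \frac{155}{156} = - \frac{155}{468}$)
$\frac{V{\left(W \right)}}{-18432} = - \frac{155}{468 \left(-18432\right)} = \left(- \frac{155}{468}\right) \left(- \frac{1}{18432}\right) = \frac{155}{8626176}$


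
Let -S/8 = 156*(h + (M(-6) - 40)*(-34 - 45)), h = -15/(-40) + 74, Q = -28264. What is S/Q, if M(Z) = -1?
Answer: 1033773/7066 ≈ 146.30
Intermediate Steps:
h = 595/8 (h = -15*(-1/40) + 74 = 3/8 + 74 = 595/8 ≈ 74.375)
S = -4135092 (S = -1248*(595/8 + (-1 - 40)*(-34 - 45)) = -1248*(595/8 - 41*(-79)) = -1248*(595/8 + 3239) = -1248*26507/8 = -8*1033773/2 = -4135092)
S/Q = -4135092/(-28264) = -4135092*(-1/28264) = 1033773/7066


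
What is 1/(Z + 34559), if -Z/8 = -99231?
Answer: 1/828407 ≈ 1.2071e-6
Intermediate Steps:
Z = 793848 (Z = -8*(-99231) = 793848)
1/(Z + 34559) = 1/(793848 + 34559) = 1/828407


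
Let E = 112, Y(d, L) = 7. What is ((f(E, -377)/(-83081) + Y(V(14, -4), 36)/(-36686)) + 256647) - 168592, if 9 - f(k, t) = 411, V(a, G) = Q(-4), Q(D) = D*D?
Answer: 268383691000335/3047909566 ≈ 88055.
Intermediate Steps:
Q(D) = D²
V(a, G) = 16 (V(a, G) = (-4)² = 16)
f(k, t) = -402 (f(k, t) = 9 - 1*411 = 9 - 411 = -402)
((f(E, -377)/(-83081) + Y(V(14, -4), 36)/(-36686)) + 256647) - 168592 = ((-402/(-83081) + 7/(-36686)) + 256647) - 168592 = ((-402*(-1/83081) + 7*(-1/36686)) + 256647) - 168592 = ((402/83081 - 7/36686) + 256647) - 168592 = (14166205/3047909566 + 256647) - 168592 = 782236860551407/3047909566 - 168592 = 268383691000335/3047909566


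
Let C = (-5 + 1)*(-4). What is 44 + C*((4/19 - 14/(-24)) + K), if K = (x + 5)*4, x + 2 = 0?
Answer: 14176/57 ≈ 248.70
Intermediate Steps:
x = -2 (x = -2 + 0 = -2)
K = 12 (K = (-2 + 5)*4 = 3*4 = 12)
C = 16 (C = -4*(-4) = 16)
44 + C*((4/19 - 14/(-24)) + K) = 44 + 16*((4/19 - 14/(-24)) + 12) = 44 + 16*((4*(1/19) - 14*(-1/24)) + 12) = 44 + 16*((4/19 + 7/12) + 12) = 44 + 16*(181/228 + 12) = 44 + 16*(2917/228) = 44 + 11668/57 = 14176/57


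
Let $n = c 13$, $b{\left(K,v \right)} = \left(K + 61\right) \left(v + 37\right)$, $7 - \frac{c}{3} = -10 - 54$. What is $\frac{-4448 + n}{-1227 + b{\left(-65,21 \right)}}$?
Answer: $\frac{1679}{1459} \approx 1.1508$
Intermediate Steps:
$c = 213$ ($c = 21 - 3 \left(-10 - 54\right) = 21 - -192 = 21 + 192 = 213$)
$b{\left(K,v \right)} = \left(37 + v\right) \left(61 + K\right)$ ($b{\left(K,v \right)} = \left(61 + K\right) \left(37 + v\right) = \left(37 + v\right) \left(61 + K\right)$)
$n = 2769$ ($n = 213 \cdot 13 = 2769$)
$\frac{-4448 + n}{-1227 + b{\left(-65,21 \right)}} = \frac{-4448 + 2769}{-1227 + \left(2257 + 37 \left(-65\right) + 61 \cdot 21 - 1365\right)} = - \frac{1679}{-1227 + \left(2257 - 2405 + 1281 - 1365\right)} = - \frac{1679}{-1227 - 232} = - \frac{1679}{-1459} = \left(-1679\right) \left(- \frac{1}{1459}\right) = \frac{1679}{1459}$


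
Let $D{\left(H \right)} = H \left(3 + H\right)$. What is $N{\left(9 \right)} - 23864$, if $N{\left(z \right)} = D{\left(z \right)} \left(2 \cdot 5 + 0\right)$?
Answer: $-22784$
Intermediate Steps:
$N{\left(z \right)} = 10 z \left(3 + z\right)$ ($N{\left(z \right)} = z \left(3 + z\right) \left(2 \cdot 5 + 0\right) = z \left(3 + z\right) \left(10 + 0\right) = z \left(3 + z\right) 10 = 10 z \left(3 + z\right)$)
$N{\left(9 \right)} - 23864 = 10 \cdot 9 \left(3 + 9\right) - 23864 = 10 \cdot 9 \cdot 12 - 23864 = 1080 - 23864 = -22784$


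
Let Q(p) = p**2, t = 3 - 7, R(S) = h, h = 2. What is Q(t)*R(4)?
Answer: 32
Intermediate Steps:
R(S) = 2
t = -4
Q(t)*R(4) = (-4)**2*2 = 16*2 = 32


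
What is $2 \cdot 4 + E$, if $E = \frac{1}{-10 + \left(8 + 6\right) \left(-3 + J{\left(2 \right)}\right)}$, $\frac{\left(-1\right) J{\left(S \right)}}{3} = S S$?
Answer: $\frac{1759}{220} \approx 7.9955$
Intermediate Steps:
$J{\left(S \right)} = - 3 S^{2}$ ($J{\left(S \right)} = - 3 S S = - 3 S^{2}$)
$E = - \frac{1}{220}$ ($E = \frac{1}{-10 + \left(8 + 6\right) \left(-3 - 3 \cdot 2^{2}\right)} = \frac{1}{-10 + 14 \left(-3 - 12\right)} = \frac{1}{-10 + 14 \left(-15\right)} = \frac{1}{-10 - 210} = \frac{1}{-220} = - \frac{1}{220} \approx -0.0045455$)
$2 \cdot 4 + E = 2 \cdot 4 - \frac{1}{220} = 8 - \frac{1}{220} = \frac{1759}{220}$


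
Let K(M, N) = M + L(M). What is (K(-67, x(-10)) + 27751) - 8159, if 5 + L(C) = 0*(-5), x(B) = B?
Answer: 19520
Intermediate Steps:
L(C) = -5 (L(C) = -5 + 0*(-5) = -5 + 0 = -5)
K(M, N) = -5 + M (K(M, N) = M - 5 = -5 + M)
(K(-67, x(-10)) + 27751) - 8159 = ((-5 - 67) + 27751) - 8159 = (-72 + 27751) - 8159 = 27679 - 8159 = 19520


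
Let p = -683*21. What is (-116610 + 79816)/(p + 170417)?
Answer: -18397/78037 ≈ -0.23575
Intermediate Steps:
p = -14343
(-116610 + 79816)/(p + 170417) = (-116610 + 79816)/(-14343 + 170417) = -36794/156074 = -36794*1/156074 = -18397/78037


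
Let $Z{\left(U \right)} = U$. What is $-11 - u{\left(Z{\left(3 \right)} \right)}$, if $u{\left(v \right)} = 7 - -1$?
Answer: $-19$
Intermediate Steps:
$u{\left(v \right)} = 8$ ($u{\left(v \right)} = 7 + 1 = 8$)
$-11 - u{\left(Z{\left(3 \right)} \right)} = -11 - 8 = -19$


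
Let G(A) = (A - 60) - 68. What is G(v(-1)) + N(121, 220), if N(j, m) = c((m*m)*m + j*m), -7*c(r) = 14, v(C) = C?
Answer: -131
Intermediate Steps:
G(A) = -128 + A (G(A) = (-60 + A) - 68 = -128 + A)
c(r) = -2 (c(r) = -⅐*14 = -2)
N(j, m) = -2
G(v(-1)) + N(121, 220) = (-128 - 1) - 2 = -129 - 2 = -131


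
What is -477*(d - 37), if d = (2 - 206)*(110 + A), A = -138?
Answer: -2706975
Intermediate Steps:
d = 5712 (d = (2 - 206)*(110 - 138) = -204*(-28) = 5712)
-477*(d - 37) = -477*(5712 - 37) = -477*5675 = -2706975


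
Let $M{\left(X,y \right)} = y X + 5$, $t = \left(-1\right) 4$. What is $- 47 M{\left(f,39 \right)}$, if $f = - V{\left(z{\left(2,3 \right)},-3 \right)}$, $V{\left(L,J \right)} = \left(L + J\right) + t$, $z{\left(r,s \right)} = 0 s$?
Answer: $-13066$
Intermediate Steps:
$z{\left(r,s \right)} = 0$
$t = -4$
$V{\left(L,J \right)} = -4 + J + L$ ($V{\left(L,J \right)} = \left(L + J\right) - 4 = \left(J + L\right) - 4 = -4 + J + L$)
$f = 7$ ($f = - (-4 - 3 + 0) = \left(-1\right) \left(-7\right) = 7$)
$M{\left(X,y \right)} = 5 + X y$ ($M{\left(X,y \right)} = X y + 5 = 5 + X y$)
$- 47 M{\left(f,39 \right)} = - 47 \left(5 + 7 \cdot 39\right) = - 47 \left(5 + 273\right) = \left(-47\right) 278 = -13066$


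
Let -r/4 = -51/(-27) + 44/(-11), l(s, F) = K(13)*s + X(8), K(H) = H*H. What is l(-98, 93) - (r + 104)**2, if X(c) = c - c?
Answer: -2365666/81 ≈ -29206.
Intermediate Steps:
K(H) = H**2
X(c) = 0
l(s, F) = 169*s (l(s, F) = 13**2*s + 0 = 169*s + 0 = 169*s)
r = 76/9 (r = -4*(-51/(-27) + 44/(-11)) = -4*(-51*(-1/27) + 44*(-1/11)) = -4*(17/9 - 4) = -4*(-19/9) = 76/9 ≈ 8.4444)
l(-98, 93) - (r + 104)**2 = 169*(-98) - (76/9 + 104)**2 = -16562 - (1012/9)**2 = -16562 - 1*1024144/81 = -16562 - 1024144/81 = -2365666/81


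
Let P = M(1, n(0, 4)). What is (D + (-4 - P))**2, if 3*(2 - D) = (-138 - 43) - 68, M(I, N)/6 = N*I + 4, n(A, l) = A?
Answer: 3249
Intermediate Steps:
M(I, N) = 24 + 6*I*N (M(I, N) = 6*(N*I + 4) = 6*(I*N + 4) = 6*(4 + I*N) = 24 + 6*I*N)
P = 24 (P = 24 + 6*1*0 = 24 + 0 = 24)
D = 85 (D = 2 - ((-138 - 43) - 68)/3 = 2 - (-181 - 68)/3 = 2 - 1/3*(-249) = 2 + 83 = 85)
(D + (-4 - P))**2 = (85 + (-4 - 1*24))**2 = (85 + (-4 - 24))**2 = (85 - 28)**2 = 57**2 = 3249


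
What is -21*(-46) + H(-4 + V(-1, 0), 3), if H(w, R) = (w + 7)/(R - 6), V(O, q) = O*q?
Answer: 965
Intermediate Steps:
H(w, R) = (7 + w)/(-6 + R)
-21*(-46) + H(-4 + V(-1, 0), 3) = -21*(-46) + (7 + (-4 - 1*0))/(-6 + 3) = 966 + (7 + (-4 + 0))/(-3) = 966 - (7 - 4)/3 = 966 - ⅓*3 = 966 - 1 = 965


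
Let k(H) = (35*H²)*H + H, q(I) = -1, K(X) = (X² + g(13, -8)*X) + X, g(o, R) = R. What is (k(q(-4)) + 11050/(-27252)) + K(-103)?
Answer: 153886519/13626 ≈ 11294.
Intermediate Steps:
K(X) = X² - 7*X (K(X) = (X² - 8*X) + X = X² - 7*X)
k(H) = H + 35*H³ (k(H) = 35*H³ + H = H + 35*H³)
(k(q(-4)) + 11050/(-27252)) + K(-103) = ((-1 + 35*(-1)³) + 11050/(-27252)) - 103*(-7 - 103) = ((-1 + 35*(-1)) + 11050*(-1/27252)) - 103*(-110) = ((-1 - 35) - 5525/13626) + 11330 = (-36 - 5525/13626) + 11330 = -496061/13626 + 11330 = 153886519/13626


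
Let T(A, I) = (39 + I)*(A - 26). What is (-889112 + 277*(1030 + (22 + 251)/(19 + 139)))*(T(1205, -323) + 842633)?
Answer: -48405797265715/158 ≈ -3.0637e+11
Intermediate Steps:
T(A, I) = (-26 + A)*(39 + I) (T(A, I) = (39 + I)*(-26 + A) = (-26 + A)*(39 + I))
(-889112 + 277*(1030 + (22 + 251)/(19 + 139)))*(T(1205, -323) + 842633) = (-889112 + 277*(1030 + (22 + 251)/(19 + 139)))*((-1014 - 26*(-323) + 39*1205 + 1205*(-323)) + 842633) = (-889112 + 277*(1030 + 273/158))*((-1014 + 8398 + 46995 - 389215) + 842633) = (-889112 + 277*(1030 + 273*(1/158)))*(-334836 + 842633) = (-889112 + 277*(1030 + 273/158))*507797 = (-889112 + 277*(163013/158))*507797 = (-889112 + 45154601/158)*507797 = -95325095/158*507797 = -48405797265715/158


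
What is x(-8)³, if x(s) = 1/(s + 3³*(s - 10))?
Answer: -1/120553784 ≈ -8.2950e-9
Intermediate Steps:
x(s) = 1/(-270 + 28*s) (x(s) = 1/(s + 27*(-10 + s)) = 1/(s + (-270 + 27*s)) = 1/(-270 + 28*s))
x(-8)³ = (1/(2*(-135 + 14*(-8))))³ = (1/(2*(-135 - 112)))³ = ((½)/(-247))³ = ((½)*(-1/247))³ = (-1/494)³ = -1/120553784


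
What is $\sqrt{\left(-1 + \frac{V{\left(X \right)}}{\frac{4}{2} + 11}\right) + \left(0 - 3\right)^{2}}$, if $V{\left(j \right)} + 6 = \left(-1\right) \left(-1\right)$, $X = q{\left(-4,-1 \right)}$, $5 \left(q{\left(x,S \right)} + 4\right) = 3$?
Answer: $\frac{3 \sqrt{143}}{13} \approx 2.7596$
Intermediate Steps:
$q{\left(x,S \right)} = - \frac{17}{5}$ ($q{\left(x,S \right)} = -4 + \frac{1}{5} \cdot 3 = -4 + \frac{3}{5} = - \frac{17}{5}$)
$X = - \frac{17}{5} \approx -3.4$
$V{\left(j \right)} = -5$ ($V{\left(j \right)} = -6 - -1 = -6 + 1 = -5$)
$\sqrt{\left(-1 + \frac{V{\left(X \right)}}{\frac{4}{2} + 11}\right) + \left(0 - 3\right)^{2}} = \sqrt{\left(-1 + \frac{1}{\frac{4}{2} + 11} \left(-5\right)\right) + \left(0 - 3\right)^{2}} = \sqrt{\left(-1 + \frac{1}{4 \cdot \frac{1}{2} + 11} \left(-5\right)\right) + \left(-3\right)^{2}} = \sqrt{\left(-1 + \frac{1}{2 + 11} \left(-5\right)\right) + 9} = \sqrt{\left(-1 + \frac{1}{13} \left(-5\right)\right) + 9} = \sqrt{\left(-1 - \frac{5}{13}\right) + 9} = \sqrt{- \frac{18}{13} + 9} = \sqrt{\frac{99}{13}} = \frac{3 \sqrt{143}}{13}$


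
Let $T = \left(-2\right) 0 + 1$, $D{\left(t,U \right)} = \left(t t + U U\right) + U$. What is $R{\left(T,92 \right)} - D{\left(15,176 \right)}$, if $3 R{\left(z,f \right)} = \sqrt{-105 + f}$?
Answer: $-31377 + \frac{i \sqrt{13}}{3} \approx -31377.0 + 1.2019 i$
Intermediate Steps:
$D{\left(t,U \right)} = U + U^{2} + t^{2}$ ($D{\left(t,U \right)} = \left(t^{2} + U^{2}\right) + U = \left(U^{2} + t^{2}\right) + U = U + U^{2} + t^{2}$)
$T = 1$ ($T = 0 + 1 = 1$)
$R{\left(z,f \right)} = \frac{\sqrt{-105 + f}}{3}$
$R{\left(T,92 \right)} - D{\left(15,176 \right)} = \frac{\sqrt{-105 + 92}}{3} - \left(176 + 176^{2} + 15^{2}\right) = \frac{\sqrt{-13}}{3} - \left(176 + 30976 + 225\right) = \frac{i \sqrt{13}}{3} - 31377 = -31377 + \frac{i \sqrt{13}}{3}$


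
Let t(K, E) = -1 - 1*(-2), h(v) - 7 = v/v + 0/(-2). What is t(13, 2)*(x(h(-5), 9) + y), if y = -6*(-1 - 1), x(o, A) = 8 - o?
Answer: 12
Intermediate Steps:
h(v) = 8 (h(v) = 7 + (v/v + 0/(-2)) = 7 + (1 + 0*(-½)) = 7 + (1 + 0) = 7 + 1 = 8)
t(K, E) = 1 (t(K, E) = -1 + 2 = 1)
y = 12 (y = -6*(-2) = 12)
t(13, 2)*(x(h(-5), 9) + y) = 1*((8 - 1*8) + 12) = 1*((8 - 8) + 12) = 1*(0 + 12) = 1*12 = 12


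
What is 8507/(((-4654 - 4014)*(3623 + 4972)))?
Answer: -8507/74501460 ≈ -0.00011419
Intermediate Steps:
8507/(((-4654 - 4014)*(3623 + 4972))) = 8507/((-8668*8595)) = 8507/(-74501460) = 8507*(-1/74501460) = -8507/74501460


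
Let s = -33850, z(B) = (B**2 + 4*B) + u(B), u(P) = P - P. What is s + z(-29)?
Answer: -33125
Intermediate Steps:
u(P) = 0
z(B) = B**2 + 4*B (z(B) = (B**2 + 4*B) + 0 = B**2 + 4*B)
s + z(-29) = -33850 - 29*(4 - 29) = -33850 - 29*(-25) = -33850 + 725 = -33125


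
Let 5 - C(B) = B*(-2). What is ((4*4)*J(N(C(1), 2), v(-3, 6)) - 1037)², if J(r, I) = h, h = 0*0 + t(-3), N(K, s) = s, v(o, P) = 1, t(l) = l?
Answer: 1177225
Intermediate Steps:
C(B) = 5 + 2*B (C(B) = 5 - B*(-2) = 5 - (-2)*B = 5 + 2*B)
h = -3 (h = 0*0 - 3 = 0 - 3 = -3)
J(r, I) = -3
((4*4)*J(N(C(1), 2), v(-3, 6)) - 1037)² = ((4*4)*(-3) - 1037)² = (16*(-3) - 1037)² = (-48 - 1037)² = (-1085)² = 1177225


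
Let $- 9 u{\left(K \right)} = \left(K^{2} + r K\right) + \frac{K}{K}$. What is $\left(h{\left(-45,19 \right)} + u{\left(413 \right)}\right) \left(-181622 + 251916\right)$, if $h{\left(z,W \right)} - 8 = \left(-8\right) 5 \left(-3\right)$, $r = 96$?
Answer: $- \frac{14696085404}{9} \approx -1.6329 \cdot 10^{9}$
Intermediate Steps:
$h{\left(z,W \right)} = 128$ ($h{\left(z,W \right)} = 8 + \left(-8\right) 5 \left(-3\right) = 8 - -120 = 8 + 120 = 128$)
$u{\left(K \right)} = - \frac{1}{9} - \frac{32 K}{3} - \frac{K^{2}}{9}$ ($u{\left(K \right)} = - \frac{\left(K^{2} + 96 K\right) + \frac{K}{K}}{9} = - \frac{\left(K^{2} + 96 K\right) + 1}{9} = - \frac{1 + K^{2} + 96 K}{9} = - \frac{1}{9} - \frac{32 K}{3} - \frac{K^{2}}{9}$)
$\left(h{\left(-45,19 \right)} + u{\left(413 \right)}\right) \left(-181622 + 251916\right) = \left(128 - \left(\frac{39649}{9} + \frac{170569}{9}\right)\right) \left(-181622 + 251916\right) = \left(128 - \frac{210218}{9}\right) 70294 = \left(- \frac{209066}{9}\right) 70294 = - \frac{14696085404}{9}$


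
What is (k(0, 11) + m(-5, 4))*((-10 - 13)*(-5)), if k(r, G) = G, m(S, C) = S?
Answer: 690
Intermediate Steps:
(k(0, 11) + m(-5, 4))*((-10 - 13)*(-5)) = (11 - 5)*((-10 - 13)*(-5)) = 6*(-23*(-5)) = 6*115 = 690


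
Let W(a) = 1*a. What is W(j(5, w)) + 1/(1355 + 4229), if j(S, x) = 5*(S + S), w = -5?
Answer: 279201/5584 ≈ 50.000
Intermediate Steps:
j(S, x) = 10*S (j(S, x) = 5*(2*S) = 10*S)
W(a) = a
W(j(5, w)) + 1/(1355 + 4229) = 10*5 + 1/(1355 + 4229) = 50 + 1/5584 = 279201/5584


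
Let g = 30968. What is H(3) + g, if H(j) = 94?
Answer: 31062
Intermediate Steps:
H(3) + g = 94 + 30968 = 31062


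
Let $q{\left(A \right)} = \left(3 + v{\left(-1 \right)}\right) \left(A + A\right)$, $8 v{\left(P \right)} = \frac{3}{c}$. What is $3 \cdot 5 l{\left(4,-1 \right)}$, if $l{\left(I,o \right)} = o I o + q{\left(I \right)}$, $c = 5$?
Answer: $429$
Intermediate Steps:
$v{\left(P \right)} = \frac{3}{40}$ ($v{\left(P \right)} = \frac{3 \cdot \frac{1}{5}}{8} = \frac{1}{8} \cdot \frac{3}{5} = \frac{3}{40}$)
$q{\left(A \right)} = \frac{123 A}{20}$ ($q{\left(A \right)} = \left(3 + \frac{3}{40}\right) \left(A + A\right) = \frac{123 \cdot 2 A}{40} = \frac{123 A}{20}$)
$l{\left(I,o \right)} = \frac{123 I}{20} + I o^{2}$ ($l{\left(I,o \right)} = o I o + \frac{123 I}{20} = I o o + \frac{123 I}{20} = I o^{2} + \frac{123 I}{20} = \frac{123 I}{20} + I o^{2}$)
$3 \cdot 5 l{\left(4,-1 \right)} = 3 \cdot 5 \cdot \frac{1}{20} \cdot 4 \left(123 + 20 \left(-1\right)^{2}\right) = 15 \cdot \frac{1}{20} \cdot 4 \left(123 + 20 \cdot 1\right) = 15 \cdot \frac{1}{20} \cdot 4 \left(123 + 20\right) = 15 \cdot \frac{1}{20} \cdot 4 \cdot 143 = 15 \cdot \frac{143}{5} = 429$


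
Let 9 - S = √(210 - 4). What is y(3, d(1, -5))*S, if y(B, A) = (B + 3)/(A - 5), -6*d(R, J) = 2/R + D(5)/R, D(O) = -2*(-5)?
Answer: -54/7 + 6*√206/7 ≈ 4.5880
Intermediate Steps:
D(O) = 10
d(R, J) = -2/R (d(R, J) = -(2/R + 10/R)/6 = -2/R)
S = 9 - √206 (S = 9 - √(210 - 4) = 9 - √206 ≈ -5.3527)
y(B, A) = (3 + B)/(-5 + A)
y(3, d(1, -5))*S = ((3 + 3)/(-5 - 2/1))*(9 - √206) = (6/(-5 - 2*1))*(9 - √206) = (6/(-5 - 2))*(9 - √206) = (6/(-7))*(9 - √206) = (-⅐*6)*(9 - √206) = -6*(9 - √206)/7 = -54/7 + 6*√206/7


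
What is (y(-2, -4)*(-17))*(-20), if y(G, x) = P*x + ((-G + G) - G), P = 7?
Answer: -8840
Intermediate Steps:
y(G, x) = -G + 7*x (y(G, x) = 7*x + ((-G + G) - G) = 7*x + (0 - G) = 7*x - G = -G + 7*x)
(y(-2, -4)*(-17))*(-20) = ((-1*(-2) + 7*(-4))*(-17))*(-20) = ((2 - 28)*(-17))*(-20) = -26*(-17)*(-20) = 442*(-20) = -8840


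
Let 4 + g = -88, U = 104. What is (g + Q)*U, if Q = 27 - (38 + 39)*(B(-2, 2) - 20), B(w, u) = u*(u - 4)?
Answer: 185432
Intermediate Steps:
B(w, u) = u*(-4 + u)
g = -92 (g = -4 - 88 = -92)
Q = 1875 (Q = 27 - (38 + 39)*(2*(-4 + 2) - 20) = 27 - 77*(2*(-2) - 20) = 27 - 77*(-4 - 20) = 27 - 77*(-24) = 27 - 1*(-1848) = 27 + 1848 = 1875)
(g + Q)*U = (-92 + 1875)*104 = 1783*104 = 185432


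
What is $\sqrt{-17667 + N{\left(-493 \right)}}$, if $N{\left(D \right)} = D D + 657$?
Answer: $\sqrt{226039} \approx 475.44$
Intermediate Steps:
$N{\left(D \right)} = 657 + D^{2}$ ($N{\left(D \right)} = D^{2} + 657 = 657 + D^{2}$)
$\sqrt{-17667 + N{\left(-493 \right)}} = \sqrt{-17667 + \left(657 + \left(-493\right)^{2}\right)} = \sqrt{-17667 + \left(657 + 243049\right)} = \sqrt{-17667 + 243706} = \sqrt{226039}$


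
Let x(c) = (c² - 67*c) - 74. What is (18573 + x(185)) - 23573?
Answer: 16756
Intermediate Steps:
x(c) = -74 + c² - 67*c
(18573 + x(185)) - 23573 = (18573 + (-74 + 185² - 67*185)) - 23573 = (18573 + (-74 + 34225 - 12395)) - 23573 = (18573 + 21756) - 23573 = 40329 - 23573 = 16756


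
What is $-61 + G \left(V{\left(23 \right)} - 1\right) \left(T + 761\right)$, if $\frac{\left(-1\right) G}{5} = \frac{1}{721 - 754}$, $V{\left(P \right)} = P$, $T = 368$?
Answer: $\frac{11107}{3} \approx 3702.3$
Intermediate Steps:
$G = \frac{5}{33}$ ($G = - \frac{5}{721 - 754} = - \frac{5}{-33} = \left(-5\right) \left(- \frac{1}{33}\right) = \frac{5}{33} \approx 0.15152$)
$-61 + G \left(V{\left(23 \right)} - 1\right) \left(T + 761\right) = -61 + \frac{5 \left(23 - 1\right) \left(368 + 761\right)}{33} = -61 + \frac{5 \cdot 22 \cdot 1129}{33} = -61 + \frac{5}{33} \cdot 24838 = -61 + \frac{11290}{3} = \frac{11107}{3}$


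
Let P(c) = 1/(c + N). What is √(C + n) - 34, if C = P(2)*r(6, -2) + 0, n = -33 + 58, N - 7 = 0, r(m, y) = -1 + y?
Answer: -34 + √222/3 ≈ -29.033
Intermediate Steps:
N = 7 (N = 7 + 0 = 7)
n = 25
P(c) = 1/(7 + c) (P(c) = 1/(c + 7) = 1/(7 + c))
C = -⅓ (C = (-1 - 2)/(7 + 2) + 0 = -3/9 + 0 = (⅑)*(-3) + 0 = -⅓ + 0 = -⅓ ≈ -0.33333)
√(C + n) - 34 = √(-⅓ + 25) - 34 = √(74/3) - 34 = √222/3 - 34 = -34 + √222/3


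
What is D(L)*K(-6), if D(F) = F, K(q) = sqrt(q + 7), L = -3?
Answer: -3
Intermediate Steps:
K(q) = sqrt(7 + q)
D(L)*K(-6) = -3*sqrt(7 - 6) = -3*sqrt(1) = -3*1 = -3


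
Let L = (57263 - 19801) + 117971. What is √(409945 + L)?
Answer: √565378 ≈ 751.92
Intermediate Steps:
L = 155433 (L = 37462 + 117971 = 155433)
√(409945 + L) = √(409945 + 155433) = √565378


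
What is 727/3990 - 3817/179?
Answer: -15099697/714210 ≈ -21.142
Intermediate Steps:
727/3990 - 3817/179 = -15099697/714210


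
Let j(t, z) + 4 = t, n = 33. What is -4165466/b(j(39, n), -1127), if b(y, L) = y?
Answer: -4165466/35 ≈ -1.1901e+5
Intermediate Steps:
j(t, z) = -4 + t
-4165466/b(j(39, n), -1127) = -4165466/(-4 + 39) = -4165466/35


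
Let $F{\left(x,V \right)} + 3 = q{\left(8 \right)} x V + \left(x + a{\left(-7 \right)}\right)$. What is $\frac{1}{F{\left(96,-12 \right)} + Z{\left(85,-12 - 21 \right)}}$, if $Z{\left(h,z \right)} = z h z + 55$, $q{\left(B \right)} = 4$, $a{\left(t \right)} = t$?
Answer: $\frac{1}{88098} \approx 1.1351 \cdot 10^{-5}$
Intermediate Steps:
$F{\left(x,V \right)} = -10 + x + 4 V x$ ($F{\left(x,V \right)} = -3 + \left(4 x V + \left(x - 7\right)\right) = -3 + \left(4 V x + \left(-7 + x\right)\right) = -3 + \left(-7 + x + 4 V x\right) = -10 + x + 4 V x$)
$Z{\left(h,z \right)} = 55 + h z^{2}$ ($Z{\left(h,z \right)} = h z z + 55 = h z^{2} + 55 = 55 + h z^{2}$)
$\frac{1}{F{\left(96,-12 \right)} + Z{\left(85,-12 - 21 \right)}} = \frac{1}{\left(-10 + 96 + 4 \left(-12\right) 96\right) + \left(55 + 85 \left(-12 - 21\right)^{2}\right)} = \frac{1}{\left(-10 + 96 - 4608\right) + \left(55 + 85 \left(-12 - 21\right)^{2}\right)} = \frac{1}{-4522 + \left(55 + 85 \left(-33\right)^{2}\right)} = \frac{1}{-4522 + \left(55 + 85 \cdot 1089\right)} = \frac{1}{-4522 + \left(55 + 92565\right)} = \frac{1}{-4522 + 92620} = \frac{1}{88098}$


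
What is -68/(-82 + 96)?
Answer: -34/7 ≈ -4.8571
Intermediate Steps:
-68/(-82 + 96) = -68/14 = -68*1/14 = -34/7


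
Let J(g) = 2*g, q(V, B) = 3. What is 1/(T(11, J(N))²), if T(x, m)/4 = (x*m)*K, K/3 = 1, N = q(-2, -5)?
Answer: 1/627264 ≈ 1.5942e-6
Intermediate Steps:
N = 3
K = 3 (K = 3*1 = 3)
T(x, m) = 12*m*x (T(x, m) = 4*((x*m)*3) = 4*((m*x)*3) = 4*(3*m*x) = 12*m*x)
1/(T(11, J(N))²) = 1/((12*(2*3)*11)²) = 1/((12*6*11)²) = 1/(792²) = 1/627264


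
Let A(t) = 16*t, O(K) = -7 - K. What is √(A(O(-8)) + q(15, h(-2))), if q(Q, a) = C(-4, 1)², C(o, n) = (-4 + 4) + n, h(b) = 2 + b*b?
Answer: √17 ≈ 4.1231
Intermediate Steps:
h(b) = 2 + b²
C(o, n) = n (C(o, n) = 0 + n = n)
q(Q, a) = 1 (q(Q, a) = 1² = 1)
√(A(O(-8)) + q(15, h(-2))) = √(16*(-7 - 1*(-8)) + 1) = √(16*(-7 + 8) + 1) = √(16*1 + 1) = √(16 + 1) = √17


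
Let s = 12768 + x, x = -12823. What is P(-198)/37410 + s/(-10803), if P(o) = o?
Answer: -13574/67356705 ≈ -0.00020152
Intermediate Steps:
s = -55 (s = 12768 - 12823 = -55)
P(-198)/37410 + s/(-10803) = -198/37410 - 55/(-10803) = -198*1/37410 - 55*(-1/10803) = -33/6235 + 55/10803 = -13574/67356705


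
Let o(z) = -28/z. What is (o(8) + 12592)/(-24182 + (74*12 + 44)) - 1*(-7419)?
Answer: 344958323/46500 ≈ 7418.5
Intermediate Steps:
(o(8) + 12592)/(-24182 + (74*12 + 44)) - 1*(-7419) = (-28/8 + 12592)/(-24182 + (74*12 + 44)) - 1*(-7419) = (-28*⅛ + 12592)/(-24182 + (888 + 44)) + 7419 = (-7/2 + 12592)/(-24182 + 932) + 7419 = (25177/2)/(-23250) + 7419 = (25177/2)*(-1/23250) + 7419 = -25177/46500 + 7419 = 344958323/46500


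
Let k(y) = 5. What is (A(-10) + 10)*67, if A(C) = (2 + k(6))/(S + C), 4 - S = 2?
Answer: 4891/8 ≈ 611.38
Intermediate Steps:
S = 2 (S = 4 - 1*2 = 4 - 2 = 2)
A(C) = 7/(2 + C) (A(C) = (2 + 5)/(2 + C) = 7/(2 + C))
(A(-10) + 10)*67 = (7/(2 - 10) + 10)*67 = (7/(-8) + 10)*67 = (7*(-⅛) + 10)*67 = (-7/8 + 10)*67 = (73/8)*67 = 4891/8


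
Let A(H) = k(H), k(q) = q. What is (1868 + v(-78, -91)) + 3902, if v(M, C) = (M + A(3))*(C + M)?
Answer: 18445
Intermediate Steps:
A(H) = H
v(M, C) = (3 + M)*(C + M) (v(M, C) = (M + 3)*(C + M) = (3 + M)*(C + M))
(1868 + v(-78, -91)) + 3902 = (1868 + ((-78)² + 3*(-91) + 3*(-78) - 91*(-78))) + 3902 = (1868 + (6084 - 273 - 234 + 7098)) + 3902 = (1868 + 12675) + 3902 = 14543 + 3902 = 18445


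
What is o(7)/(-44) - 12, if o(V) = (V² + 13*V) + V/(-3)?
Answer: -1997/132 ≈ -15.129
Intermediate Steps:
o(V) = V² + 38*V/3 (o(V) = (V² + 13*V) + V*(-⅓) = (V² + 13*V) - V/3 = V² + 38*V/3)
o(7)/(-44) - 12 = ((⅓)*7*(38 + 3*7))/(-44) - 12 = -7*(38 + 21)/132 - 12 = -7*59/132 - 12 = -1/44*413/3 - 12 = -413/132 - 12 = -1997/132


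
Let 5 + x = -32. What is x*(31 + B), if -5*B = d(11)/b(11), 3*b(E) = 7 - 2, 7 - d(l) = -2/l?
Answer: -306656/275 ≈ -1115.1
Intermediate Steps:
x = -37 (x = -5 - 32 = -37)
d(l) = 7 + 2/l (d(l) = 7 - (-2)/l = 7 + 2/l)
b(E) = 5/3 (b(E) = (7 - 2)/3 = (⅓)*5 = 5/3)
B = -237/275 (B = -(7 + 2/11)/(5*5/3) = -(7 + 2*(1/11))*3/(5*5) = -(7 + 2/11)*3/(5*5) = -79*3/(55*5) = -⅕*237/55 = -237/275 ≈ -0.86182)
x*(31 + B) = -37*(31 - 237/275) = -37*8288/275 = -306656/275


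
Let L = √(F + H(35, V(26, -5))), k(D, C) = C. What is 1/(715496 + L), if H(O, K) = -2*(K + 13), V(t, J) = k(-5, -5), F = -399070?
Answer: 357748/255967462551 - I*√399086/511934925102 ≈ 1.3976e-6 - 1.234e-9*I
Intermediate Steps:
V(t, J) = -5
H(O, K) = -26 - 2*K (H(O, K) = -2*(13 + K) = -26 - 2*K)
L = I*√399086 (L = √(-399070 + (-26 - 2*(-5))) = √(-399070 + (-26 + 10)) = √(-399070 - 16) = √(-399086) = I*√399086 ≈ 631.73*I)
1/(715496 + L) = 1/(715496 + I*√399086)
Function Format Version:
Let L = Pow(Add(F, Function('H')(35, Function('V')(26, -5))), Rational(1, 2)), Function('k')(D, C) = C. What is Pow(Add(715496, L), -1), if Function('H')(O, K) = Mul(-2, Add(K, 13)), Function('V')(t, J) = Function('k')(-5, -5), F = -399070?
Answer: Add(Rational(357748, 255967462551), Mul(Rational(-1, 511934925102), I, Pow(399086, Rational(1, 2)))) ≈ Add(1.3976e-6, Mul(-1.2340e-9, I))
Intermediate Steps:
Function('V')(t, J) = -5
Function('H')(O, K) = Add(-26, Mul(-2, K)) (Function('H')(O, K) = Mul(-2, Add(13, K)) = Add(-26, Mul(-2, K)))
L = Mul(I, Pow(399086, Rational(1, 2))) (L = Pow(Add(-399070, Add(-26, Mul(-2, -5))), Rational(1, 2)) = Pow(Add(-399070, Add(-26, 10)), Rational(1, 2)) = Pow(Add(-399070, -16), Rational(1, 2)) = Pow(-399086, Rational(1, 2)) = Mul(I, Pow(399086, Rational(1, 2))) ≈ Mul(631.73, I))
Pow(Add(715496, L), -1) = Pow(Add(715496, Mul(I, Pow(399086, Rational(1, 2)))), -1)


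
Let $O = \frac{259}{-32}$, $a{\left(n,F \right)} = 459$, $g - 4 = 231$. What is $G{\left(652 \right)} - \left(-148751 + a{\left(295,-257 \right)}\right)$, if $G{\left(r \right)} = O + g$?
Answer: $\frac{4752605}{32} \approx 1.4852 \cdot 10^{5}$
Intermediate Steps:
$g = 235$ ($g = 4 + 231 = 235$)
$O = - \frac{259}{32}$ ($O = 259 \left(- \frac{1}{32}\right) = - \frac{259}{32} \approx -8.0938$)
$G{\left(r \right)} = \frac{7261}{32}$ ($G{\left(r \right)} = - \frac{259}{32} + 235 = \frac{7261}{32}$)
$G{\left(652 \right)} - \left(-148751 + a{\left(295,-257 \right)}\right) = \frac{7261}{32} + \left(148751 - 459\right) = \frac{7261}{32} + 148292 = \frac{4752605}{32}$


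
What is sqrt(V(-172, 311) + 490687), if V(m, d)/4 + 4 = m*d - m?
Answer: sqrt(277391) ≈ 526.68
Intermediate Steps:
V(m, d) = -16 - 4*m + 4*d*m (V(m, d) = -16 + 4*(m*d - m) = -16 + 4*(d*m - m) = -16 + 4*(-m + d*m) = -16 + (-4*m + 4*d*m) = -16 - 4*m + 4*d*m)
sqrt(V(-172, 311) + 490687) = sqrt((-16 - 4*(-172) + 4*311*(-172)) + 490687) = sqrt((-16 + 688 - 213968) + 490687) = sqrt(-213296 + 490687) = sqrt(277391)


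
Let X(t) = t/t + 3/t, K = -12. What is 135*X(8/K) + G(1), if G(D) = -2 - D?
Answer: -951/2 ≈ -475.50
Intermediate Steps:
X(t) = 1 + 3/t
135*X(8/K) + G(1) = 135*((3 + 8/(-12))/((8/(-12)))) + (-2 - 1*1) = 135*((3 + 8*(-1/12))/((8*(-1/12)))) + (-2 - 1) = 135*((3 - 2/3)/(-2/3)) - 3 = 135*(-3/2*7/3) - 3 = 135*(-7/2) - 3 = -945/2 - 3 = -951/2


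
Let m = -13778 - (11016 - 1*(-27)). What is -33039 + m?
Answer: -57860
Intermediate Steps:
m = -24821 (m = -13778 - (11016 + 27) = -13778 - 1*11043 = -13778 - 11043 = -24821)
-33039 + m = -33039 - 24821 = -57860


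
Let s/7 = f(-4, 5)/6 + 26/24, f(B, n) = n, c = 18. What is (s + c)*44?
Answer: 4147/3 ≈ 1382.3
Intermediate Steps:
s = 161/12 (s = 7*(5/6 + 26/24) = 7*(5*(⅙) + 26*(1/24)) = 7*(⅚ + 13/12) = 7*(23/12) = 161/12 ≈ 13.417)
(s + c)*44 = (161/12 + 18)*44 = (377/12)*44 = 4147/3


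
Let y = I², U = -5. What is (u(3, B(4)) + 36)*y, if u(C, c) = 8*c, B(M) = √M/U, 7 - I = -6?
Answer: 27716/5 ≈ 5543.2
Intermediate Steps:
I = 13 (I = 7 - 1*(-6) = 7 + 6 = 13)
B(M) = -√M/5 (B(M) = √M/(-5) = -√M/5)
y = 169 (y = 13² = 169)
(u(3, B(4)) + 36)*y = (8*(-√4/5) + 36)*169 = (8*(-⅕*2) + 36)*169 = (8*(-⅖) + 36)*169 = (-16/5 + 36)*169 = (164/5)*169 = 27716/5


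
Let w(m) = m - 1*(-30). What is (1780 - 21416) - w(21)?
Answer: -19687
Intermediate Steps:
w(m) = 30 + m (w(m) = m + 30 = 30 + m)
(1780 - 21416) - w(21) = (1780 - 21416) - (30 + 21) = -19636 - 1*51 = -19636 - 51 = -19687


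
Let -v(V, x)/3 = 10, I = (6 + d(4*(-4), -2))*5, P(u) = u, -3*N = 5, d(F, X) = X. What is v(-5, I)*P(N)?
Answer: 50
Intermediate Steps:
N = -5/3 (N = -⅓*5 = -5/3 ≈ -1.6667)
I = 20 (I = (6 - 2)*5 = 4*5 = 20)
v(V, x) = -30 (v(V, x) = -3*10 = -30)
v(-5, I)*P(N) = -30*(-5/3) = 50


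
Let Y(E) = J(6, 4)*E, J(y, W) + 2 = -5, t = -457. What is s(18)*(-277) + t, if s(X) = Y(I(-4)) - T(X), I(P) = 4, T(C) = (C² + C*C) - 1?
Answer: 186518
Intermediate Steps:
J(y, W) = -7 (J(y, W) = -2 - 5 = -7)
T(C) = -1 + 2*C² (T(C) = (C² + C²) - 1 = 2*C² - 1 = -1 + 2*C²)
Y(E) = -7*E
s(X) = -27 - 2*X² (s(X) = -7*4 - (-1 + 2*X²) = -28 + (1 - 2*X²) = -27 - 2*X²)
s(18)*(-277) + t = (-27 - 2*18²)*(-277) - 457 = (-27 - 2*324)*(-277) - 457 = (-27 - 648)*(-277) - 457 = -675*(-277) - 457 = 186975 - 457 = 186518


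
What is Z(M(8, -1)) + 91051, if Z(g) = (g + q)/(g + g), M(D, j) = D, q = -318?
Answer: 728253/8 ≈ 91032.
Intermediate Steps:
Z(g) = (-318 + g)/(2*g) (Z(g) = (g - 318)/(g + g) = (-318 + g)/((2*g)) = (-318 + g)*(1/(2*g)) = (-318 + g)/(2*g))
Z(M(8, -1)) + 91051 = (1/2)*(-318 + 8)/8 + 91051 = (1/2)*(1/8)*(-310) + 91051 = -155/8 + 91051 = 728253/8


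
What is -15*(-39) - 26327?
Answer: -25742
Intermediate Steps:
-15*(-39) - 26327 = 585 - 26327 = -25742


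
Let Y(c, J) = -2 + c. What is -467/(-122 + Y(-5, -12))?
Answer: 467/129 ≈ 3.6202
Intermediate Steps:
-467/(-122 + Y(-5, -12)) = -467/(-122 + (-2 - 5)) = -467/(-122 - 7) = -467/(-129) = -467*(-1/129) = 467/129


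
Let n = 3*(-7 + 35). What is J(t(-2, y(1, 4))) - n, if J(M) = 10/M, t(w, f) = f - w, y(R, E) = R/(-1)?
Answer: -74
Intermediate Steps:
y(R, E) = -R (y(R, E) = R*(-1) = -R)
n = 84 (n = 3*28 = 84)
J(t(-2, y(1, 4))) - n = 10/(-1*1 - 1*(-2)) - 1*84 = 10/(-1 + 2) - 84 = 10/1 - 84 = 10*1 - 84 = 10 - 84 = -74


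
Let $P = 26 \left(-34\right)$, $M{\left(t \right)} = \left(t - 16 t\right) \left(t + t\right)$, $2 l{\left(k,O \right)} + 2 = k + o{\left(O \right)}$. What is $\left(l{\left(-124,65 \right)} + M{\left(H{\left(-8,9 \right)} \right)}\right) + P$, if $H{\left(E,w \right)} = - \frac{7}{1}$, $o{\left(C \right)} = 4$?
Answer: $-2415$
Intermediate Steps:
$H{\left(E,w \right)} = -7$ ($H{\left(E,w \right)} = \left(-7\right) 1 = -7$)
$l{\left(k,O \right)} = 1 + \frac{k}{2}$ ($l{\left(k,O \right)} = -1 + \frac{k + 4}{2} = -1 + \frac{4 + k}{2} = -1 + \left(2 + \frac{k}{2}\right) = 1 + \frac{k}{2}$)
$M{\left(t \right)} = - 30 t^{2}$ ($M{\left(t \right)} = - 15 t 2 t = - 30 t^{2}$)
$P = -884$
$\left(l{\left(-124,65 \right)} + M{\left(H{\left(-8,9 \right)} \right)}\right) + P = \left(\left(1 + \frac{1}{2} \left(-124\right)\right) - 30 \left(-7\right)^{2}\right) - 884 = \left(\left(1 - 62\right) - 1470\right) - 884 = \left(-61 - 1470\right) - 884 = -1531 - 884 = -2415$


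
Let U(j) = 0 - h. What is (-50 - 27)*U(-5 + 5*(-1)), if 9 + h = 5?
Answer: -308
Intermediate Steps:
h = -4 (h = -9 + 5 = -4)
U(j) = 4 (U(j) = 0 - 1*(-4) = 0 + 4 = 4)
(-50 - 27)*U(-5 + 5*(-1)) = (-50 - 27)*4 = -77*4 = -308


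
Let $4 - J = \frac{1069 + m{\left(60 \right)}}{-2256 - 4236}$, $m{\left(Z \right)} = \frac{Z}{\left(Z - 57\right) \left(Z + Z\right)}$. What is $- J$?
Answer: $- \frac{162223}{38952} \approx -4.1647$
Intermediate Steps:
$m{\left(Z \right)} = \frac{1}{2 \left(-57 + Z\right)}$ ($m{\left(Z \right)} = \frac{Z}{\left(-57 + Z\right) 2 Z} = \frac{Z}{2 Z \left(-57 + Z\right)} = Z \frac{1}{2 Z \left(-57 + Z\right)} = \frac{1}{2 \left(-57 + Z\right)}$)
$J = \frac{162223}{38952}$ ($J = 4 - \frac{1069 + \frac{1}{2 \left(-57 + 60\right)}}{-2256 - 4236} = 4 - \frac{1069 + \frac{1}{2 \cdot 3}}{-6492} = 4 - \left(1069 + \frac{1}{2} \cdot \frac{1}{3}\right) \left(- \frac{1}{6492}\right) = 4 - \left(1069 + \frac{1}{6}\right) \left(- \frac{1}{6492}\right) = 4 - \frac{6415}{6} \left(- \frac{1}{6492}\right) = 4 - - \frac{6415}{38952} = 4 + \frac{6415}{38952} = \frac{162223}{38952} \approx 4.1647$)
$- J = \left(-1\right) \frac{162223}{38952} = - \frac{162223}{38952}$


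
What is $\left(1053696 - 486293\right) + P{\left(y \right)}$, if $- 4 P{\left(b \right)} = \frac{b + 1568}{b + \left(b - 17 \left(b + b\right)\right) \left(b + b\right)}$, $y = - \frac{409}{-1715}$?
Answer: $\frac{23470382937167}{41356444} \approx 5.6751 \cdot 10^{5}$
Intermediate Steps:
$y = \frac{409}{1715}$ ($y = \left(-409\right) \left(- \frac{1}{1715}\right) = \frac{409}{1715} \approx 0.23848$)
$P{\left(b \right)} = - \frac{1568 + b}{4 \left(b - 66 b^{2}\right)}$ ($P{\left(b \right)} = - \frac{\left(b + 1568\right) \frac{1}{b + \left(b - 17 \left(b + b\right)\right) \left(b + b\right)}}{4} = - \frac{\left(1568 + b\right) \frac{1}{b + \left(b - 17 \cdot 2 b\right) 2 b}}{4} = - \frac{\left(1568 + b\right) \frac{1}{b + \left(b - 34 b\right) 2 b}}{4} = - \frac{\left(1568 + b\right) \frac{1}{b + - 33 b 2 b}}{4} = - \frac{\left(1568 + b\right) \frac{1}{b - 66 b^{2}}}{4} = - \frac{\frac{1}{b - 66 b^{2}} \left(1568 + b\right)}{4} = - \frac{1568 + b}{4 \left(b - 66 b^{2}\right)}$)
$\left(1053696 - 486293\right) + P{\left(y \right)} = \left(1053696 - 486293\right) + \frac{1568 + \frac{409}{1715}}{4 \cdot \frac{409}{1715} \left(-1 + 66 \cdot \frac{409}{1715}\right)} = 567403 + \frac{1}{4} \cdot \frac{1715}{409} \frac{1}{-1 + \frac{26994}{1715}} \cdot \frac{2689529}{1715} = 567403 + \frac{1}{4} \cdot \frac{1715}{409} \frac{1}{\frac{25279}{1715}} \cdot \frac{2689529}{1715} = 567403 + \frac{1}{4} \cdot \frac{1715}{409} \cdot \frac{1715}{25279} \cdot \frac{2689529}{1715} = 567403 + \frac{4612542235}{41356444} = \frac{23470382937167}{41356444}$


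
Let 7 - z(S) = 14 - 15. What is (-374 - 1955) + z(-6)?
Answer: -2321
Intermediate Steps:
z(S) = 8 (z(S) = 7 - (14 - 15) = 7 - 1*(-1) = 7 + 1 = 8)
(-374 - 1955) + z(-6) = (-374 - 1955) + 8 = -2329 + 8 = -2321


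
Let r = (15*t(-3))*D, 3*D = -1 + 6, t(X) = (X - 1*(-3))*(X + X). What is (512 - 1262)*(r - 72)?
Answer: 54000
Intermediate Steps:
t(X) = 2*X*(3 + X) (t(X) = (X + 3)*(2*X) = (3 + X)*(2*X) = 2*X*(3 + X))
D = 5/3 (D = (-1 + 6)/3 = (1/3)*5 = 5/3 ≈ 1.6667)
r = 0 (r = (15*(2*(-3)*(3 - 3)))*(5/3) = (15*(2*(-3)*0))*(5/3) = (15*0)*(5/3) = 0*(5/3) = 0)
(512 - 1262)*(r - 72) = (512 - 1262)*(0 - 72) = -750*(-72) = 54000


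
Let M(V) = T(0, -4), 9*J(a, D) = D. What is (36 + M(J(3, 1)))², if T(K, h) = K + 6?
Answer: 1764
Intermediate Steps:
T(K, h) = 6 + K
J(a, D) = D/9
M(V) = 6 (M(V) = 6 + 0 = 6)
(36 + M(J(3, 1)))² = (36 + 6)² = 42² = 1764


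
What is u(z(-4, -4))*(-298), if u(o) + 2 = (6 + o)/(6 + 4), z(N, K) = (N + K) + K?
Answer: 3874/5 ≈ 774.80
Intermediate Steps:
z(N, K) = N + 2*K (z(N, K) = (K + N) + K = N + 2*K)
u(o) = -7/5 + o/10 (u(o) = -2 + (6 + o)/(6 + 4) = -2 + (6 + o)/10 = -2 + (6 + o)*(⅒) = -2 + (⅗ + o/10) = -7/5 + o/10)
u(z(-4, -4))*(-298) = (-7/5 + (-4 + 2*(-4))/10)*(-298) = (-7/5 + (-4 - 8)/10)*(-298) = (-7/5 + (⅒)*(-12))*(-298) = (-7/5 - 6/5)*(-298) = -13/5*(-298) = 3874/5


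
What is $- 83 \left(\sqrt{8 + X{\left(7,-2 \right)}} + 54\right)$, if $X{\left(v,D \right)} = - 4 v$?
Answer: $-4482 - 166 i \sqrt{5} \approx -4482.0 - 371.19 i$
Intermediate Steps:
$- 83 \left(\sqrt{8 + X{\left(7,-2 \right)}} + 54\right) = - 83 \left(\sqrt{8 - 28} + 54\right) = - 83 \left(\sqrt{-20} + 54\right) = - 83 \left(2 i \sqrt{5} + 54\right) = - 83 \left(54 + 2 i \sqrt{5}\right) = -4482 - 166 i \sqrt{5}$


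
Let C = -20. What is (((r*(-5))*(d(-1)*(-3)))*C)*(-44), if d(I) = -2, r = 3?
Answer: -79200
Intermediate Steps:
(((r*(-5))*(d(-1)*(-3)))*C)*(-44) = (((3*(-5))*(-2*(-3)))*(-20))*(-44) = (-15*6*(-20))*(-44) = -90*(-20)*(-44) = 1800*(-44) = -79200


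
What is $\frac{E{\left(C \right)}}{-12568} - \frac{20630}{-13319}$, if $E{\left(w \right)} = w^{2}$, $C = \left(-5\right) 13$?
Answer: $\frac{203005065}{167393192} \approx 1.2127$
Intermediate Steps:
$C = -65$
$\frac{E{\left(C \right)}}{-12568} - \frac{20630}{-13319} = \frac{\left(-65\right)^{2}}{-12568} - \frac{20630}{-13319} = 4225 \left(- \frac{1}{12568}\right) - - \frac{20630}{13319} = - \frac{4225}{12568} + \frac{20630}{13319} = \frac{203005065}{167393192}$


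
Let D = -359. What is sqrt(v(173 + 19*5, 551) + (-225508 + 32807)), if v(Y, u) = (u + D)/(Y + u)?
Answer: I*sqrt(14361795357)/273 ≈ 438.98*I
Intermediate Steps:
v(Y, u) = (-359 + u)/(Y + u) (v(Y, u) = (u - 359)/(Y + u) = (-359 + u)/(Y + u))
sqrt(v(173 + 19*5, 551) + (-225508 + 32807)) = sqrt((-359 + 551)/((173 + 19*5) + 551) + (-225508 + 32807)) = sqrt(192/((173 + 95) + 551) - 192701) = sqrt(192/(268 + 551) - 192701) = sqrt(192/819 - 192701) = sqrt((1/819)*192 - 192701) = sqrt(64/273 - 192701) = sqrt(-52607309/273) = I*sqrt(14361795357)/273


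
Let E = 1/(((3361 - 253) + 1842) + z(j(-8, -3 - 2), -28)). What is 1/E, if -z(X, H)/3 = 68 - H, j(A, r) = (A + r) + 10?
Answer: 4662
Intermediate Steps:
j(A, r) = 10 + A + r
z(X, H) = -204 + 3*H (z(X, H) = -3*(68 - H) = -204 + 3*H)
E = 1/4662 (E = 1/(((3361 - 253) + 1842) + (-204 + 3*(-28))) = 1/((3108 + 1842) + (-204 - 84)) = 1/(4950 - 288) = 1/4662 ≈ 0.00021450)
1/E = 1/(1/4662) = 4662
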